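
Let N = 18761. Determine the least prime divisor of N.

18761 is odd.
Digit sum 23, not divisible by 3.
Ends in 1: not divisible by 5.
7: 18761 = 7·2680 + 1
11: 18761 = 11·1705 + 6
13: 18761 = 13·1443 + 2
17: 18761 = 17·1103 + 10
19: 18761 = 19·987 + 8
23: 18761 = 23·815 + 16
29: 18761 = 29·646 + 27
31: 18761 = 31·605 + 6
37: 18761 = 37·507 + 2
41: 18761 = 41·457 + 24
43: 18761 = 43·436 + 13
47: 18761 = 47·399 + 8
53: 18761 = 53·353 + 52
59: 18761 = 59·317 + 58
61: 18761 = 61·307 + 34
67: 18761 = 67·280 + 1
71: 18761 = 71·264 + 17
73: 18761 = 73·257

73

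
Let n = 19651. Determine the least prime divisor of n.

19651 is odd.
Digit sum 22, not divisible by 3.
Ends in 1: not divisible by 5.
7: 19651 = 7·2807 + 2
11: 19651 = 11·1786 + 5
13: 19651 = 13·1511 + 8
17: 19651 = 17·1155 + 16
19: 19651 = 19·1034 + 5
23: 19651 = 23·854 + 9
29: 19651 = 29·677 + 18
31: 19651 = 31·633 + 28
37: 19651 = 37·531 + 4
41: 19651 = 41·479 + 12
43: 19651 = 43·457

43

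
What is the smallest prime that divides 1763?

1763 is odd.
Digit sum 17, not divisible by 3.
Ends in 3: not divisible by 5.
7: 1763 = 7·251 + 6
11: 1763 = 11·160 + 3
13: 1763 = 13·135 + 8
17: 1763 = 17·103 + 12
19: 1763 = 19·92 + 15
23: 1763 = 23·76 + 15
29: 1763 = 29·60 + 23
31: 1763 = 31·56 + 27
37: 1763 = 37·47 + 24
41: 1763 = 41·43

41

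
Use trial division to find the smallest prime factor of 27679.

89

27679 is odd.
Digit sum 31, not divisible by 3.
Ends in 9: not divisible by 5.
7: 27679 = 7·3954 + 1
11: 27679 = 11·2516 + 3
13: 27679 = 13·2129 + 2
17: 27679 = 17·1628 + 3
19: 27679 = 19·1456 + 15
23: 27679 = 23·1203 + 10
29: 27679 = 29·954 + 13
31: 27679 = 31·892 + 27
37: 27679 = 37·748 + 3
41: 27679 = 41·675 + 4
43: 27679 = 43·643 + 30
47: 27679 = 47·588 + 43
53: 27679 = 53·522 + 13
59: 27679 = 59·469 + 8
61: 27679 = 61·453 + 46
67: 27679 = 67·413 + 8
71: 27679 = 71·389 + 60
73: 27679 = 73·379 + 12
79: 27679 = 79·350 + 29
83: 27679 = 83·333 + 40
89: 27679 = 89·311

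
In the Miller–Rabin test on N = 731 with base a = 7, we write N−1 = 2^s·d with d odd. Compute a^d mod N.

295

731 − 1 = 730 = 2^1 · 365, so d = 365.
7^1 ≡ 7 (mod 731)
7^2 ≡ 7^2 = 49 ≡ 49 (mod 731)
7^4 ≡ 49^2 = 2401 ≡ 208 (mod 731)
7^8 ≡ 208^2 = 43264 ≡ 135 (mod 731)
7^16 ≡ 135^2 = 18225 ≡ 681 (mod 731)
7^32 ≡ 681^2 = 463761 ≡ 307 (mod 731)
7^64 ≡ 307^2 = 94249 ≡ 681 (mod 731)
7^128 ≡ 681^2 = 463761 ≡ 307 (mod 731)
7^256 ≡ 307^2 = 94249 ≡ 681 (mod 731)
365 = 256 + 64 + 32 + 8 + 4 + 1 in binary powers of 2.
So 7^365 ≡ 681 · 681 · 307 · 135 · 208 · 7 ≡ 295 (mod 731).
Squaring chain: 295; never reaches −1, so base 7 is a Miller–Rabin witness that 731 is composite.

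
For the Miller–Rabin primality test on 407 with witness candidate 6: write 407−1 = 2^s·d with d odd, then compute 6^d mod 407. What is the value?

407 − 1 = 406 = 2^1 · 203, so d = 203.
6^1 ≡ 6 (mod 407)
6^2 ≡ 6^2 = 36 ≡ 36 (mod 407)
6^4 ≡ 36^2 = 1296 ≡ 75 (mod 407)
6^8 ≡ 75^2 = 5625 ≡ 334 (mod 407)
6^16 ≡ 334^2 = 111556 ≡ 38 (mod 407)
6^32 ≡ 38^2 = 1444 ≡ 223 (mod 407)
6^64 ≡ 223^2 = 49729 ≡ 75 (mod 407)
6^128 ≡ 75^2 = 5625 ≡ 334 (mod 407)
203 = 128 + 64 + 8 + 2 + 1 in binary powers of 2.
So 6^203 ≡ 334 · 75 · 334 · 36 · 6 ≡ 216 (mod 407).
Squaring chain: 216; never reaches −1, so base 6 is a Miller–Rabin witness that 407 is composite.

216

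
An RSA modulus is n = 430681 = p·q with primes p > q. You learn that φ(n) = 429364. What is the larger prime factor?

719

φ(n) = (p−1)(q−1) = n − (p+q) + 1, so p + q = 430681 − 429364 + 1 = 1318.
p and q are the roots of t² − 1318t + 430681 = 0.
Discriminant: 1318² − 4·430681 = 1737124 − 1722724 = 14400; √14400 = 120.
q = (1318 − 120)/2 = 599, p = (1318 + 120)/2 = 719.
Check: 599 · 719 = 430681.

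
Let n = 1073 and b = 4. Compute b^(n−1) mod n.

4^1 ≡ 4 (mod 1073)
4^2 ≡ 4^2 = 16 ≡ 16 (mod 1073)
4^4 ≡ 16^2 = 256 ≡ 256 (mod 1073)
4^8 ≡ 256^2 = 65536 ≡ 83 (mod 1073)
4^16 ≡ 83^2 = 6889 ≡ 451 (mod 1073)
4^32 ≡ 451^2 = 203401 ≡ 604 (mod 1073)
4^64 ≡ 604^2 = 364816 ≡ 1069 (mod 1073)
4^128 ≡ 1069^2 = 1142761 ≡ 16 (mod 1073)
4^256 ≡ 16^2 = 256 ≡ 256 (mod 1073)
4^512 ≡ 256^2 = 65536 ≡ 83 (mod 1073)
4^1024 ≡ 83^2 = 6889 ≡ 451 (mod 1073)
1072 = 1024 + 32 + 16 in binary powers of 2.
So 4^1072 ≡ 451 · 604 · 451 ≡ 1069 (mod 1073).
Since 1069 ≠ 1, base 4 is a Fermat witness: 1073 is composite.

1069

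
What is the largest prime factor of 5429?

89

5429 = 61 · 89
89 is prime.
So 5429 = 61 · 89; the largest prime factor is 89.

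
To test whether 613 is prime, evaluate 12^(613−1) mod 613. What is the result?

1

12^1 ≡ 12 (mod 613)
12^2 ≡ 12^2 = 144 ≡ 144 (mod 613)
12^4 ≡ 144^2 = 20736 ≡ 507 (mod 613)
12^8 ≡ 507^2 = 257049 ≡ 202 (mod 613)
12^16 ≡ 202^2 = 40804 ≡ 346 (mod 613)
12^32 ≡ 346^2 = 119716 ≡ 181 (mod 613)
12^64 ≡ 181^2 = 32761 ≡ 272 (mod 613)
12^128 ≡ 272^2 = 73984 ≡ 424 (mod 613)
12^256 ≡ 424^2 = 179776 ≡ 167 (mod 613)
12^512 ≡ 167^2 = 27889 ≡ 304 (mod 613)
612 = 512 + 64 + 32 + 4 in binary powers of 2.
So 12^612 ≡ 304 · 272 · 181 · 507 ≡ 1 (mod 613).
Since the result is 1, base 12 gives no evidence that 613 is composite.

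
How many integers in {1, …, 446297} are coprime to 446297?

427392

Factor: 446297 = 43 · 97 · 107.
φ(446297) = (43−1) · (97−1) · (107−1) = 42 · 96 · 106 = 427392.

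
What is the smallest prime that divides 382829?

29

382829 is odd.
Digit sum 32, not divisible by 3.
Ends in 9: not divisible by 5.
7: 382829 = 7·54689 + 6
11: 382829 = 11·34802 + 7
13: 382829 = 13·29448 + 5
17: 382829 = 17·22519 + 6
19: 382829 = 19·20148 + 17
23: 382829 = 23·16644 + 17
29: 382829 = 29·13201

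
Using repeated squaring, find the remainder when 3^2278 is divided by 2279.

3^1 ≡ 3 (mod 2279)
3^2 ≡ 3^2 = 9 ≡ 9 (mod 2279)
3^4 ≡ 9^2 = 81 ≡ 81 (mod 2279)
3^8 ≡ 81^2 = 6561 ≡ 2003 (mod 2279)
3^16 ≡ 2003^2 = 4012009 ≡ 969 (mod 2279)
3^32 ≡ 969^2 = 938961 ≡ 13 (mod 2279)
3^64 ≡ 13^2 = 169 ≡ 169 (mod 2279)
3^128 ≡ 169^2 = 28561 ≡ 1213 (mod 2279)
3^256 ≡ 1213^2 = 1471369 ≡ 1414 (mod 2279)
3^512 ≡ 1414^2 = 1999396 ≡ 713 (mod 2279)
3^1024 ≡ 713^2 = 508369 ≡ 152 (mod 2279)
3^2048 ≡ 152^2 = 23104 ≡ 314 (mod 2279)
2278 = 2048 + 128 + 64 + 32 + 4 + 2 in binary powers of 2.
So 3^2278 ≡ 314 · 1213 · 169 · 13 · 81 · 9 ≡ 1257 (mod 2279).
Since 1257 ≠ 1, base 3 is a Fermat witness: 2279 is composite.

1257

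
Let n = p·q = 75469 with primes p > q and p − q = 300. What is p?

463

Since p = q + 300, we have 75469 = q(q + 300), so q² + 300q − 75469 = 0.
Discriminant: 300² + 4·75469 = 90000 + 301876 = 391876; √391876 = 626.
q = (−300 + 626)/2 = 163, and p = q + 300 = 463.
Check: 163 · 463 = 75469.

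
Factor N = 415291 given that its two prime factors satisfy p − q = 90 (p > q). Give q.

601

Since p = q + 90, we have 415291 = q(q + 90), so q² + 90q − 415291 = 0.
Discriminant: 90² + 4·415291 = 8100 + 1661164 = 1669264; √1669264 = 1292.
q = (−90 + 1292)/2 = 601, and p = q + 90 = 691.
Check: 601 · 691 = 415291.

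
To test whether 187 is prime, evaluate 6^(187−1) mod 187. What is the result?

49

6^1 ≡ 6 (mod 187)
6^2 ≡ 6^2 = 36 ≡ 36 (mod 187)
6^4 ≡ 36^2 = 1296 ≡ 174 (mod 187)
6^8 ≡ 174^2 = 30276 ≡ 169 (mod 187)
6^16 ≡ 169^2 = 28561 ≡ 137 (mod 187)
6^32 ≡ 137^2 = 18769 ≡ 69 (mod 187)
6^64 ≡ 69^2 = 4761 ≡ 86 (mod 187)
6^128 ≡ 86^2 = 7396 ≡ 103 (mod 187)
186 = 128 + 32 + 16 + 8 + 2 in binary powers of 2.
So 6^186 ≡ 103 · 69 · 137 · 169 · 36 ≡ 49 (mod 187).
Since 49 ≠ 1, base 6 is a Fermat witness: 187 is composite.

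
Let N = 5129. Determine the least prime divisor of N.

23

5129 is odd.
Digit sum 17, not divisible by 3.
Ends in 9: not divisible by 5.
7: 5129 = 7·732 + 5
11: 5129 = 11·466 + 3
13: 5129 = 13·394 + 7
17: 5129 = 17·301 + 12
19: 5129 = 19·269 + 18
23: 5129 = 23·223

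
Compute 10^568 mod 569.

1

10^1 ≡ 10 (mod 569)
10^2 ≡ 10^2 = 100 ≡ 100 (mod 569)
10^4 ≡ 100^2 = 10000 ≡ 327 (mod 569)
10^8 ≡ 327^2 = 106929 ≡ 526 (mod 569)
10^16 ≡ 526^2 = 276676 ≡ 142 (mod 569)
10^32 ≡ 142^2 = 20164 ≡ 249 (mod 569)
10^64 ≡ 249^2 = 62001 ≡ 549 (mod 569)
10^128 ≡ 549^2 = 301401 ≡ 400 (mod 569)
10^256 ≡ 400^2 = 160000 ≡ 111 (mod 569)
10^512 ≡ 111^2 = 12321 ≡ 372 (mod 569)
568 = 512 + 32 + 16 + 8 in binary powers of 2.
So 10^568 ≡ 372 · 249 · 142 · 526 ≡ 1 (mod 569).
Since the result is 1, base 10 gives no evidence that 569 is composite.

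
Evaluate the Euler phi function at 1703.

Factor: 1703 = 13 · 131.
φ(1703) = (13−1) · (131−1) = 12 · 130 = 1560.

1560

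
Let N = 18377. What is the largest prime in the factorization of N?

47

18377 = 17 · 1081
1081 = 23 · 47
47 is prime.
So 18377 = 17 · 23 · 47; the largest prime factor is 47.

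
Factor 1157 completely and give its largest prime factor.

1157 = 13 · 89
89 is prime.
So 1157 = 13 · 89; the largest prime factor is 89.

89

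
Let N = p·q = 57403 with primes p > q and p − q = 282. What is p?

419

Since p = q + 282, we have 57403 = q(q + 282), so q² + 282q − 57403 = 0.
Discriminant: 282² + 4·57403 = 79524 + 229612 = 309136; √309136 = 556.
q = (−282 + 556)/2 = 137, and p = q + 282 = 419.
Check: 137 · 419 = 57403.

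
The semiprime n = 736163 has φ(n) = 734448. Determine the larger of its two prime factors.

859

φ(n) = (p−1)(q−1) = n − (p+q) + 1, so p + q = 736163 − 734448 + 1 = 1716.
p and q are the roots of t² − 1716t + 736163 = 0.
Discriminant: 1716² − 4·736163 = 2944656 − 2944652 = 4; √4 = 2.
q = (1716 − 2)/2 = 857, p = (1716 + 2)/2 = 859.
Check: 857 · 859 = 736163.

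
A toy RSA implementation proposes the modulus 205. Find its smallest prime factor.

205 is odd.
Digit sum 7, not divisible by 3.
Ends in 5: divisible by 5.

5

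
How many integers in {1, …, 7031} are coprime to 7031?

Factor: 7031 = 79 · 89.
φ(7031) = (79−1) · (89−1) = 78 · 88 = 6864.

6864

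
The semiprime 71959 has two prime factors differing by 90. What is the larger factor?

317

Since p = q + 90, we have 71959 = q(q + 90), so q² + 90q − 71959 = 0.
Discriminant: 90² + 4·71959 = 8100 + 287836 = 295936; √295936 = 544.
q = (−90 + 544)/2 = 227, and p = q + 90 = 317.
Check: 227 · 317 = 71959.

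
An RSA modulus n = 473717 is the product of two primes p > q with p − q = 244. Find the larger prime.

Since p = q + 244, we have 473717 = q(q + 244), so q² + 244q − 473717 = 0.
Discriminant: 244² + 4·473717 = 59536 + 1894868 = 1954404; √1954404 = 1398.
q = (−244 + 1398)/2 = 577, and p = q + 244 = 821.
Check: 577 · 821 = 473717.

821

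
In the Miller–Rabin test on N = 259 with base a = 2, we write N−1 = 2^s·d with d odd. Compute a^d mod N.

29

259 − 1 = 258 = 2^1 · 129, so d = 129.
2^1 ≡ 2 (mod 259)
2^2 ≡ 2^2 = 4 ≡ 4 (mod 259)
2^4 ≡ 4^2 = 16 ≡ 16 (mod 259)
2^8 ≡ 16^2 = 256 ≡ 256 (mod 259)
2^16 ≡ 256^2 = 65536 ≡ 9 (mod 259)
2^32 ≡ 9^2 = 81 ≡ 81 (mod 259)
2^64 ≡ 81^2 = 6561 ≡ 86 (mod 259)
2^128 ≡ 86^2 = 7396 ≡ 144 (mod 259)
129 = 128 + 1 in binary powers of 2.
So 2^129 ≡ 144 · 2 ≡ 29 (mod 259).
Squaring chain: 29; never reaches −1, so base 2 is a Miller–Rabin witness that 259 is composite.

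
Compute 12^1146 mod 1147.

12^1 ≡ 12 (mod 1147)
12^2 ≡ 12^2 = 144 ≡ 144 (mod 1147)
12^4 ≡ 144^2 = 20736 ≡ 90 (mod 1147)
12^8 ≡ 90^2 = 8100 ≡ 71 (mod 1147)
12^16 ≡ 71^2 = 5041 ≡ 453 (mod 1147)
12^32 ≡ 453^2 = 205209 ≡ 1043 (mod 1147)
12^64 ≡ 1043^2 = 1087849 ≡ 493 (mod 1147)
12^128 ≡ 493^2 = 243049 ≡ 1032 (mod 1147)
12^256 ≡ 1032^2 = 1065024 ≡ 608 (mod 1147)
12^512 ≡ 608^2 = 369664 ≡ 330 (mod 1147)
12^1024 ≡ 330^2 = 108900 ≡ 1082 (mod 1147)
1146 = 1024 + 64 + 32 + 16 + 8 + 2 in binary powers of 2.
So 12^1146 ≡ 1082 · 493 · 1043 · 453 · 71 · 144 ≡ 1025 (mod 1147).
Since 1025 ≠ 1, base 12 is a Fermat witness: 1147 is composite.

1025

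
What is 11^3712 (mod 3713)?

11^1 ≡ 11 (mod 3713)
11^2 ≡ 11^2 = 121 ≡ 121 (mod 3713)
11^4 ≡ 121^2 = 14641 ≡ 3502 (mod 3713)
11^8 ≡ 3502^2 = 12264004 ≡ 3678 (mod 3713)
11^16 ≡ 3678^2 = 13527684 ≡ 1225 (mod 3713)
11^32 ≡ 1225^2 = 1500625 ≡ 573 (mod 3713)
11^64 ≡ 573^2 = 328329 ≡ 1585 (mod 3713)
11^128 ≡ 1585^2 = 2512225 ≡ 2237 (mod 3713)
11^256 ≡ 2237^2 = 5004169 ≡ 2758 (mod 3713)
11^512 ≡ 2758^2 = 7606564 ≡ 2340 (mod 3713)
11^1024 ≡ 2340^2 = 5475600 ≡ 2638 (mod 3713)
11^2048 ≡ 2638^2 = 6959044 ≡ 882 (mod 3713)
3712 = 2048 + 1024 + 512 + 128 in binary powers of 2.
So 11^3712 ≡ 882 · 2638 · 2340 · 2237 ≡ 2453 (mod 3713).
Since 2453 ≠ 1, base 11 is a Fermat witness: 3713 is composite.

2453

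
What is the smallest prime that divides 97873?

97873 is odd.
Digit sum 34, not divisible by 3.
Ends in 3: not divisible by 5.
7: 97873 = 7·13981 + 6
11: 97873 = 11·8897 + 6
13: 97873 = 13·7528 + 9
17: 97873 = 17·5757 + 4
19: 97873 = 19·5151 + 4
23: 97873 = 23·4255 + 8
29: 97873 = 29·3374 + 27
31: 97873 = 31·3157 + 6
37: 97873 = 37·2645 + 8
41: 97873 = 41·2387 + 6
43: 97873 = 43·2276 + 5
47: 97873 = 47·2082 + 19
53: 97873 = 53·1846 + 35
59: 97873 = 59·1658 + 51
61: 97873 = 61·1604 + 29
67: 97873 = 67·1460 + 53
71: 97873 = 71·1378 + 35
73: 97873 = 73·1340 + 53
79: 97873 = 79·1238 + 71
83: 97873 = 83·1179 + 16
89: 97873 = 89·1099 + 62
97: 97873 = 97·1009

97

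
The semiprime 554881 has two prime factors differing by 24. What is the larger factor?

757

Since p = q + 24, we have 554881 = q(q + 24), so q² + 24q − 554881 = 0.
Discriminant: 24² + 4·554881 = 576 + 2219524 = 2220100; √2220100 = 1490.
q = (−24 + 1490)/2 = 733, and p = q + 24 = 757.
Check: 733 · 757 = 554881.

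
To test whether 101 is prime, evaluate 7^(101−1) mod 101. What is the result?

7^1 ≡ 7 (mod 101)
7^2 ≡ 7^2 = 49 ≡ 49 (mod 101)
7^4 ≡ 49^2 = 2401 ≡ 78 (mod 101)
7^8 ≡ 78^2 = 6084 ≡ 24 (mod 101)
7^16 ≡ 24^2 = 576 ≡ 71 (mod 101)
7^32 ≡ 71^2 = 5041 ≡ 92 (mod 101)
7^64 ≡ 92^2 = 8464 ≡ 81 (mod 101)
100 = 64 + 32 + 4 in binary powers of 2.
So 7^100 ≡ 81 · 92 · 78 ≡ 1 (mod 101).
Since the result is 1, base 7 gives no evidence that 101 is composite.

1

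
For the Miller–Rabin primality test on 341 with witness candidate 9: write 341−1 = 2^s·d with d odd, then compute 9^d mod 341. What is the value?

67

341 − 1 = 340 = 2^2 · 85, so d = 85.
9^1 ≡ 9 (mod 341)
9^2 ≡ 9^2 = 81 ≡ 81 (mod 341)
9^4 ≡ 81^2 = 6561 ≡ 82 (mod 341)
9^8 ≡ 82^2 = 6724 ≡ 245 (mod 341)
9^16 ≡ 245^2 = 60025 ≡ 9 (mod 341)
9^32 ≡ 9^2 = 81 ≡ 81 (mod 341)
9^64 ≡ 81^2 = 6561 ≡ 82 (mod 341)
85 = 64 + 16 + 4 + 1 in binary powers of 2.
So 9^85 ≡ 82 · 9 · 82 · 9 ≡ 67 (mod 341).
Squaring chain: 67 → 56; never reaches −1, so base 9 is a Miller–Rabin witness that 341 is composite.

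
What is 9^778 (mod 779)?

9^1 ≡ 9 (mod 779)
9^2 ≡ 9^2 = 81 ≡ 81 (mod 779)
9^4 ≡ 81^2 = 6561 ≡ 329 (mod 779)
9^8 ≡ 329^2 = 108241 ≡ 739 (mod 779)
9^16 ≡ 739^2 = 546121 ≡ 42 (mod 779)
9^32 ≡ 42^2 = 1764 ≡ 206 (mod 779)
9^64 ≡ 206^2 = 42436 ≡ 370 (mod 779)
9^128 ≡ 370^2 = 136900 ≡ 575 (mod 779)
9^256 ≡ 575^2 = 330625 ≡ 329 (mod 779)
9^512 ≡ 329^2 = 108241 ≡ 739 (mod 779)
778 = 512 + 256 + 8 + 2 in binary powers of 2.
So 9^778 ≡ 739 · 329 · 739 · 81 ≡ 614 (mod 779).
Since 614 ≠ 1, base 9 is a Fermat witness: 779 is composite.

614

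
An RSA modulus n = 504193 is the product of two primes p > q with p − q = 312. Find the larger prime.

883

Since p = q + 312, we have 504193 = q(q + 312), so q² + 312q − 504193 = 0.
Discriminant: 312² + 4·504193 = 97344 + 2016772 = 2114116; √2114116 = 1454.
q = (−312 + 1454)/2 = 571, and p = q + 312 = 883.
Check: 571 · 883 = 504193.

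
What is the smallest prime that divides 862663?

862663 is odd.
Digit sum 31, not divisible by 3.
Ends in 3: not divisible by 5.
7: 862663 = 7·123237 + 4
11: 862663 = 11·78423 + 10
13: 862663 = 13·66358 + 9
17: 862663 = 17·50744 + 15
19: 862663 = 19·45403 + 6
23: 862663 = 23·37507 + 2
29: 862663 = 29·29747

29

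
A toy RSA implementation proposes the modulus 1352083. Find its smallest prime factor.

1352083 is odd.
Digit sum 22, not divisible by 3.
Ends in 3: not divisible by 5.
7: 1352083 = 7·193154 + 5
11: 1352083 = 11·122916 + 7
13: 1352083 = 13·104006 + 5
17: 1352083 = 17·79534 + 5
19: 1352083 = 19·71162 + 5
23: 1352083 = 23·58786 + 5
29: 1352083 = 29·46623 + 16
31: 1352083 = 31·43615 + 18
37: 1352083 = 37·36542 + 29
41: 1352083 = 41·32977 + 26
43: 1352083 = 43·31443 + 34
47: 1352083 = 47·28767 + 34
53: 1352083 = 53·25511

53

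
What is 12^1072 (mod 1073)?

12^1 ≡ 12 (mod 1073)
12^2 ≡ 12^2 = 144 ≡ 144 (mod 1073)
12^4 ≡ 144^2 = 20736 ≡ 349 (mod 1073)
12^8 ≡ 349^2 = 121801 ≡ 552 (mod 1073)
12^16 ≡ 552^2 = 304704 ≡ 1045 (mod 1073)
12^32 ≡ 1045^2 = 1092025 ≡ 784 (mod 1073)
12^64 ≡ 784^2 = 614656 ≡ 900 (mod 1073)
12^128 ≡ 900^2 = 810000 ≡ 958 (mod 1073)
12^256 ≡ 958^2 = 917764 ≡ 349 (mod 1073)
12^512 ≡ 349^2 = 121801 ≡ 552 (mod 1073)
12^1024 ≡ 552^2 = 304704 ≡ 1045 (mod 1073)
1072 = 1024 + 32 + 16 in binary powers of 2.
So 12^1072 ≡ 1045 · 784 · 1045 ≡ 900 (mod 1073).
Since 900 ≠ 1, base 12 is a Fermat witness: 1073 is composite.

900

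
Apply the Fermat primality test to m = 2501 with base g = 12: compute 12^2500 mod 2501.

901

12^1 ≡ 12 (mod 2501)
12^2 ≡ 12^2 = 144 ≡ 144 (mod 2501)
12^4 ≡ 144^2 = 20736 ≡ 728 (mod 2501)
12^8 ≡ 728^2 = 529984 ≡ 2273 (mod 2501)
12^16 ≡ 2273^2 = 5166529 ≡ 1964 (mod 2501)
12^32 ≡ 1964^2 = 3857296 ≡ 754 (mod 2501)
12^64 ≡ 754^2 = 568516 ≡ 789 (mod 2501)
12^128 ≡ 789^2 = 622521 ≡ 2273 (mod 2501)
12^256 ≡ 2273^2 = 5166529 ≡ 1964 (mod 2501)
12^512 ≡ 1964^2 = 3857296 ≡ 754 (mod 2501)
12^1024 ≡ 754^2 = 568516 ≡ 789 (mod 2501)
12^2048 ≡ 789^2 = 622521 ≡ 2273 (mod 2501)
2500 = 2048 + 256 + 128 + 64 + 4 in binary powers of 2.
So 12^2500 ≡ 2273 · 1964 · 2273 · 789 · 728 ≡ 901 (mod 2501).
Since 901 ≠ 1, base 12 is a Fermat witness: 2501 is composite.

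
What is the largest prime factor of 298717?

298717 = 59 · 5063
5063 = 61 · 83
83 is prime.
So 298717 = 59 · 61 · 83; the largest prime factor is 83.

83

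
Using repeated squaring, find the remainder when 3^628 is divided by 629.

3^1 ≡ 3 (mod 629)
3^2 ≡ 3^2 = 9 ≡ 9 (mod 629)
3^4 ≡ 9^2 = 81 ≡ 81 (mod 629)
3^8 ≡ 81^2 = 6561 ≡ 271 (mod 629)
3^16 ≡ 271^2 = 73441 ≡ 477 (mod 629)
3^32 ≡ 477^2 = 227529 ≡ 460 (mod 629)
3^64 ≡ 460^2 = 211600 ≡ 256 (mod 629)
3^128 ≡ 256^2 = 65536 ≡ 120 (mod 629)
3^256 ≡ 120^2 = 14400 ≡ 562 (mod 629)
3^512 ≡ 562^2 = 315844 ≡ 86 (mod 629)
628 = 512 + 64 + 32 + 16 + 4 in binary powers of 2.
So 3^628 ≡ 86 · 256 · 460 · 477 · 81 ≡ 625 (mod 629).
Since 625 ≠ 1, base 3 is a Fermat witness: 629 is composite.

625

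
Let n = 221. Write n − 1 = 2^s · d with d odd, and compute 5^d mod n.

221 − 1 = 220 = 2^2 · 55, so d = 55.
5^1 ≡ 5 (mod 221)
5^2 ≡ 5^2 = 25 ≡ 25 (mod 221)
5^4 ≡ 25^2 = 625 ≡ 183 (mod 221)
5^8 ≡ 183^2 = 33489 ≡ 118 (mod 221)
5^16 ≡ 118^2 = 13924 ≡ 1 (mod 221)
5^32 ≡ 1^2 = 1 ≡ 1 (mod 221)
55 = 32 + 16 + 4 + 2 + 1 in binary powers of 2.
So 5^55 ≡ 1 · 1 · 183 · 25 · 5 ≡ 112 (mod 221).
Squaring chain: 112 → 168; never reaches −1, so base 5 is a Miller–Rabin witness that 221 is composite.

112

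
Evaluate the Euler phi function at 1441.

1300

Factor: 1441 = 11 · 131.
φ(1441) = (11−1) · (131−1) = 10 · 130 = 1300.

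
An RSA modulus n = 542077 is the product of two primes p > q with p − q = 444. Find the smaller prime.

547

Since p = q + 444, we have 542077 = q(q + 444), so q² + 444q − 542077 = 0.
Discriminant: 444² + 4·542077 = 197136 + 2168308 = 2365444; √2365444 = 1538.
q = (−444 + 1538)/2 = 547, and p = q + 444 = 991.
Check: 547 · 991 = 542077.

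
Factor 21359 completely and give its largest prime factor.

21359 = 13 · 1643
1643 = 31 · 53
53 is prime.
So 21359 = 13 · 31 · 53; the largest prime factor is 53.

53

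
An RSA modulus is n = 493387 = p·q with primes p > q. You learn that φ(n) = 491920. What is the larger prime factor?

φ(n) = (p−1)(q−1) = n − (p+q) + 1, so p + q = 493387 − 491920 + 1 = 1468.
p and q are the roots of t² − 1468t + 493387 = 0.
Discriminant: 1468² − 4·493387 = 2155024 − 1973548 = 181476; √181476 = 426.
q = (1468 − 426)/2 = 521, p = (1468 + 426)/2 = 947.
Check: 521 · 947 = 493387.

947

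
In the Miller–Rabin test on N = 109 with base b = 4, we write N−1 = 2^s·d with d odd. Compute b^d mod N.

109 − 1 = 108 = 2^2 · 27, so d = 27.
4^1 ≡ 4 (mod 109)
4^2 ≡ 4^2 = 16 ≡ 16 (mod 109)
4^4 ≡ 16^2 = 256 ≡ 38 (mod 109)
4^8 ≡ 38^2 = 1444 ≡ 27 (mod 109)
4^16 ≡ 27^2 = 729 ≡ 75 (mod 109)
27 = 16 + 8 + 2 + 1 in binary powers of 2.
So 4^27 ≡ 75 · 27 · 16 · 4 ≡ 108 (mod 109).
Since 4^d ≡ 108 (mod 109), base 4 does not prove 109 composite.

108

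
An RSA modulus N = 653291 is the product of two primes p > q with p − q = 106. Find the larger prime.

Since p = q + 106, we have 653291 = q(q + 106), so q² + 106q − 653291 = 0.
Discriminant: 106² + 4·653291 = 11236 + 2613164 = 2624400; √2624400 = 1620.
q = (−106 + 1620)/2 = 757, and p = q + 106 = 863.
Check: 757 · 863 = 653291.

863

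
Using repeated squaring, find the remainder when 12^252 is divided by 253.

232

12^1 ≡ 12 (mod 253)
12^2 ≡ 12^2 = 144 ≡ 144 (mod 253)
12^4 ≡ 144^2 = 20736 ≡ 243 (mod 253)
12^8 ≡ 243^2 = 59049 ≡ 100 (mod 253)
12^16 ≡ 100^2 = 10000 ≡ 133 (mod 253)
12^32 ≡ 133^2 = 17689 ≡ 232 (mod 253)
12^64 ≡ 232^2 = 53824 ≡ 188 (mod 253)
12^128 ≡ 188^2 = 35344 ≡ 177 (mod 253)
252 = 128 + 64 + 32 + 16 + 8 + 4 in binary powers of 2.
So 12^252 ≡ 177 · 188 · 232 · 133 · 100 · 243 ≡ 232 (mod 253).
Since 232 ≠ 1, base 12 is a Fermat witness: 253 is composite.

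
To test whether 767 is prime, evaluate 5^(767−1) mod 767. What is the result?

5^1 ≡ 5 (mod 767)
5^2 ≡ 5^2 = 25 ≡ 25 (mod 767)
5^4 ≡ 25^2 = 625 ≡ 625 (mod 767)
5^8 ≡ 625^2 = 390625 ≡ 222 (mod 767)
5^16 ≡ 222^2 = 49284 ≡ 196 (mod 767)
5^32 ≡ 196^2 = 38416 ≡ 66 (mod 767)
5^64 ≡ 66^2 = 4356 ≡ 521 (mod 767)
5^128 ≡ 521^2 = 271441 ≡ 690 (mod 767)
5^256 ≡ 690^2 = 476100 ≡ 560 (mod 767)
5^512 ≡ 560^2 = 313600 ≡ 664 (mod 767)
766 = 512 + 128 + 64 + 32 + 16 + 8 + 4 + 2 in binary powers of 2.
So 5^766 ≡ 664 · 690 · 521 · 66 · 196 · 222 · 625 · 25 ≡ 454 (mod 767).
Since 454 ≠ 1, base 5 is a Fermat witness: 767 is composite.

454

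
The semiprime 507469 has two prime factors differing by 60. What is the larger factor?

Since p = q + 60, we have 507469 = q(q + 60), so q² + 60q − 507469 = 0.
Discriminant: 60² + 4·507469 = 3600 + 2029876 = 2033476; √2033476 = 1426.
q = (−60 + 1426)/2 = 683, and p = q + 60 = 743.
Check: 683 · 743 = 507469.

743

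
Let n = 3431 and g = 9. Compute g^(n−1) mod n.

2327

9^1 ≡ 9 (mod 3431)
9^2 ≡ 9^2 = 81 ≡ 81 (mod 3431)
9^4 ≡ 81^2 = 6561 ≡ 3130 (mod 3431)
9^8 ≡ 3130^2 = 9796900 ≡ 1395 (mod 3431)
9^16 ≡ 1395^2 = 1946025 ≡ 648 (mod 3431)
9^32 ≡ 648^2 = 419904 ≡ 1322 (mod 3431)
9^64 ≡ 1322^2 = 1747684 ≡ 1305 (mod 3431)
9^128 ≡ 1305^2 = 1703025 ≡ 1249 (mod 3431)
9^256 ≡ 1249^2 = 1560001 ≡ 2327 (mod 3431)
9^512 ≡ 2327^2 = 5414929 ≡ 811 (mod 3431)
9^1024 ≡ 811^2 = 657721 ≡ 2400 (mod 3431)
9^2048 ≡ 2400^2 = 5760000 ≡ 2782 (mod 3431)
3430 = 2048 + 1024 + 256 + 64 + 32 + 4 + 2 in binary powers of 2.
So 9^3430 ≡ 2782 · 2400 · 2327 · 1305 · 1322 · 3130 · 81 ≡ 2327 (mod 3431).
Since 2327 ≠ 1, base 9 is a Fermat witness: 3431 is composite.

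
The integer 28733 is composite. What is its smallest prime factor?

59

28733 is odd.
Digit sum 23, not divisible by 3.
Ends in 3: not divisible by 5.
7: 28733 = 7·4104 + 5
11: 28733 = 11·2612 + 1
13: 28733 = 13·2210 + 3
17: 28733 = 17·1690 + 3
19: 28733 = 19·1512 + 5
23: 28733 = 23·1249 + 6
29: 28733 = 29·990 + 23
31: 28733 = 31·926 + 27
37: 28733 = 37·776 + 21
41: 28733 = 41·700 + 33
43: 28733 = 43·668 + 9
47: 28733 = 47·611 + 16
53: 28733 = 53·542 + 7
59: 28733 = 59·487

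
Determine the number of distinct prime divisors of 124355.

124355 = 5 · 24871
24871 = 7 · 3553
3553 = 11 · 323
323 = 17 · 19
124355 = 5 · 7 · 11 · 17 · 19, which has 5 distinct prime factors.

5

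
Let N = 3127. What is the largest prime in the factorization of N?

59

3127 = 53 · 59
59 is prime.
So 3127 = 53 · 59; the largest prime factor is 59.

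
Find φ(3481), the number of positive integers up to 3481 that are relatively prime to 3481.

Factor: 3481 = 59^2.
φ(3481) = 59^1·(59−1) = 3422.

3422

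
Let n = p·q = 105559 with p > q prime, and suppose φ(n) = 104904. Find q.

283

φ(n) = (p−1)(q−1) = n − (p+q) + 1, so p + q = 105559 − 104904 + 1 = 656.
p and q are the roots of t² − 656t + 105559 = 0.
Discriminant: 656² − 4·105559 = 430336 − 422236 = 8100; √8100 = 90.
q = (656 − 90)/2 = 283, p = (656 + 90)/2 = 373.
Check: 283 · 373 = 105559.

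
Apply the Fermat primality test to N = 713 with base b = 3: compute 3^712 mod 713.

3^1 ≡ 3 (mod 713)
3^2 ≡ 3^2 = 9 ≡ 9 (mod 713)
3^4 ≡ 9^2 = 81 ≡ 81 (mod 713)
3^8 ≡ 81^2 = 6561 ≡ 144 (mod 713)
3^16 ≡ 144^2 = 20736 ≡ 59 (mod 713)
3^32 ≡ 59^2 = 3481 ≡ 629 (mod 713)
3^64 ≡ 629^2 = 395641 ≡ 639 (mod 713)
3^128 ≡ 639^2 = 408321 ≡ 485 (mod 713)
3^256 ≡ 485^2 = 235225 ≡ 648 (mod 713)
3^512 ≡ 648^2 = 419904 ≡ 660 (mod 713)
712 = 512 + 128 + 64 + 8 in binary powers of 2.
So 3^712 ≡ 660 · 485 · 639 · 144 ≡ 696 (mod 713).
Since 696 ≠ 1, base 3 is a Fermat witness: 713 is composite.

696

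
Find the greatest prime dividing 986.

986 = 2 · 493
493 = 17 · 29
29 is prime.
So 986 = 2 · 17 · 29; the largest prime factor is 29.

29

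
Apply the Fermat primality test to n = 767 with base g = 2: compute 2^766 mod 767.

2^1 ≡ 2 (mod 767)
2^2 ≡ 2^2 = 4 ≡ 4 (mod 767)
2^4 ≡ 4^2 = 16 ≡ 16 (mod 767)
2^8 ≡ 16^2 = 256 ≡ 256 (mod 767)
2^16 ≡ 256^2 = 65536 ≡ 341 (mod 767)
2^32 ≡ 341^2 = 116281 ≡ 464 (mod 767)
2^64 ≡ 464^2 = 215296 ≡ 536 (mod 767)
2^128 ≡ 536^2 = 287296 ≡ 438 (mod 767)
2^256 ≡ 438^2 = 191844 ≡ 94 (mod 767)
2^512 ≡ 94^2 = 8836 ≡ 399 (mod 767)
766 = 512 + 128 + 64 + 32 + 16 + 8 + 4 + 2 in binary powers of 2.
So 2^766 ≡ 399 · 438 · 536 · 464 · 341 · 256 · 16 · 4 ≡ 556 (mod 767).
Since 556 ≠ 1, base 2 is a Fermat witness: 767 is composite.

556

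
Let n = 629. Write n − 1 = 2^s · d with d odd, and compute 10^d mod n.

232

629 − 1 = 628 = 2^2 · 157, so d = 157.
10^1 ≡ 10 (mod 629)
10^2 ≡ 10^2 = 100 ≡ 100 (mod 629)
10^4 ≡ 100^2 = 10000 ≡ 565 (mod 629)
10^8 ≡ 565^2 = 319225 ≡ 322 (mod 629)
10^16 ≡ 322^2 = 103684 ≡ 528 (mod 629)
10^32 ≡ 528^2 = 278784 ≡ 137 (mod 629)
10^64 ≡ 137^2 = 18769 ≡ 528 (mod 629)
10^128 ≡ 528^2 = 278784 ≡ 137 (mod 629)
157 = 128 + 16 + 8 + 4 + 1 in binary powers of 2.
So 10^157 ≡ 137 · 528 · 322 · 565 · 10 ≡ 232 (mod 629).
Squaring chain: 232 → 359; never reaches −1, so base 10 is a Miller–Rabin witness that 629 is composite.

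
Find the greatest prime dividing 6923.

6923 = 7 · 989
989 = 23 · 43
43 is prime.
So 6923 = 7 · 23 · 43; the largest prime factor is 43.

43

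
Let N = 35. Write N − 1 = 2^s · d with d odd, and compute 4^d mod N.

35 − 1 = 34 = 2^1 · 17, so d = 17.
4^1 ≡ 4 (mod 35)
4^2 ≡ 4^2 = 16 ≡ 16 (mod 35)
4^4 ≡ 16^2 = 256 ≡ 11 (mod 35)
4^8 ≡ 11^2 = 121 ≡ 16 (mod 35)
4^16 ≡ 16^2 = 256 ≡ 11 (mod 35)
17 = 16 + 1 in binary powers of 2.
So 4^17 ≡ 11 · 4 ≡ 9 (mod 35).
Squaring chain: 9; never reaches −1, so base 4 is a Miller–Rabin witness that 35 is composite.

9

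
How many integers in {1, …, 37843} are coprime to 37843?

33600

Factor: 37843 = 13 · 41 · 71.
φ(37843) = (13−1) · (41−1) · (71−1) = 12 · 40 · 70 = 33600.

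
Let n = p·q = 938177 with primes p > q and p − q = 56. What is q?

941

Since p = q + 56, we have 938177 = q(q + 56), so q² + 56q − 938177 = 0.
Discriminant: 56² + 4·938177 = 3136 + 3752708 = 3755844; √3755844 = 1938.
q = (−56 + 1938)/2 = 941, and p = q + 56 = 997.
Check: 941 · 997 = 938177.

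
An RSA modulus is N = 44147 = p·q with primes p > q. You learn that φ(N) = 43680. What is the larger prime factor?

φ(n) = (p−1)(q−1) = n − (p+q) + 1, so p + q = 44147 − 43680 + 1 = 468.
p and q are the roots of t² − 468t + 44147 = 0.
Discriminant: 468² − 4·44147 = 219024 − 176588 = 42436; √42436 = 206.
q = (468 − 206)/2 = 131, p = (468 + 206)/2 = 337.
Check: 131 · 337 = 44147.

337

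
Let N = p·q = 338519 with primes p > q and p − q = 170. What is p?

673

Since p = q + 170, we have 338519 = q(q + 170), so q² + 170q − 338519 = 0.
Discriminant: 170² + 4·338519 = 28900 + 1354076 = 1382976; √1382976 = 1176.
q = (−170 + 1176)/2 = 503, and p = q + 170 = 673.
Check: 503 · 673 = 338519.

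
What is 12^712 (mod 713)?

100

12^1 ≡ 12 (mod 713)
12^2 ≡ 12^2 = 144 ≡ 144 (mod 713)
12^4 ≡ 144^2 = 20736 ≡ 59 (mod 713)
12^8 ≡ 59^2 = 3481 ≡ 629 (mod 713)
12^16 ≡ 629^2 = 395641 ≡ 639 (mod 713)
12^32 ≡ 639^2 = 408321 ≡ 485 (mod 713)
12^64 ≡ 485^2 = 235225 ≡ 648 (mod 713)
12^128 ≡ 648^2 = 419904 ≡ 660 (mod 713)
12^256 ≡ 660^2 = 435600 ≡ 670 (mod 713)
12^512 ≡ 670^2 = 448900 ≡ 423 (mod 713)
712 = 512 + 128 + 64 + 8 in binary powers of 2.
So 12^712 ≡ 423 · 660 · 648 · 629 ≡ 100 (mod 713).
Since 100 ≠ 1, base 12 is a Fermat witness: 713 is composite.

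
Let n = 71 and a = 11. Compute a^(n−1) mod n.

1

11^1 ≡ 11 (mod 71)
11^2 ≡ 11^2 = 121 ≡ 50 (mod 71)
11^4 ≡ 50^2 = 2500 ≡ 15 (mod 71)
11^8 ≡ 15^2 = 225 ≡ 12 (mod 71)
11^16 ≡ 12^2 = 144 ≡ 2 (mod 71)
11^32 ≡ 2^2 = 4 ≡ 4 (mod 71)
11^64 ≡ 4^2 = 16 ≡ 16 (mod 71)
70 = 64 + 4 + 2 in binary powers of 2.
So 11^70 ≡ 16 · 15 · 50 ≡ 1 (mod 71).
Since the result is 1, base 11 gives no evidence that 71 is composite.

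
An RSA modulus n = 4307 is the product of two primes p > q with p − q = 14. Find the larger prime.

73

Since p = q + 14, we have 4307 = q(q + 14), so q² + 14q − 4307 = 0.
Discriminant: 14² + 4·4307 = 196 + 17228 = 17424; √17424 = 132.
q = (−14 + 132)/2 = 59, and p = q + 14 = 73.
Check: 59 · 73 = 4307.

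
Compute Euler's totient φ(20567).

20280

Factor: 20567 = 131 · 157.
φ(20567) = (131−1) · (157−1) = 130 · 156 = 20280.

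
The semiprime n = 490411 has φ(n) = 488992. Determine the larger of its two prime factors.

φ(n) = (p−1)(q−1) = n − (p+q) + 1, so p + q = 490411 − 488992 + 1 = 1420.
p and q are the roots of t² − 1420t + 490411 = 0.
Discriminant: 1420² − 4·490411 = 2016400 − 1961644 = 54756; √54756 = 234.
q = (1420 − 234)/2 = 593, p = (1420 + 234)/2 = 827.
Check: 593 · 827 = 490411.

827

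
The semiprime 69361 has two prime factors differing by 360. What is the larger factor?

Since p = q + 360, we have 69361 = q(q + 360), so q² + 360q − 69361 = 0.
Discriminant: 360² + 4·69361 = 129600 + 277444 = 407044; √407044 = 638.
q = (−360 + 638)/2 = 139, and p = q + 360 = 499.
Check: 139 · 499 = 69361.

499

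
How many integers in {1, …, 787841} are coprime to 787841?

755568

Factor: 787841 = 37 · 107 · 199.
φ(787841) = (37−1) · (107−1) · (199−1) = 36 · 106 · 198 = 755568.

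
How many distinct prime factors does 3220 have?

3220 = 2^2 · 805
805 = 5 · 161
161 = 7 · 23
3220 = 2^2 · 5 · 7 · 23, which has 4 distinct prime factors.

4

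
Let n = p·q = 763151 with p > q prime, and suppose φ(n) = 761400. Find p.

φ(n) = (p−1)(q−1) = n − (p+q) + 1, so p + q = 763151 − 761400 + 1 = 1752.
p and q are the roots of t² − 1752t + 763151 = 0.
Discriminant: 1752² − 4·763151 = 3069504 − 3052604 = 16900; √16900 = 130.
q = (1752 − 130)/2 = 811, p = (1752 + 130)/2 = 941.
Check: 811 · 941 = 763151.

941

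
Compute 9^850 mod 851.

752

9^1 ≡ 9 (mod 851)
9^2 ≡ 9^2 = 81 ≡ 81 (mod 851)
9^4 ≡ 81^2 = 6561 ≡ 604 (mod 851)
9^8 ≡ 604^2 = 364816 ≡ 588 (mod 851)
9^16 ≡ 588^2 = 345744 ≡ 238 (mod 851)
9^32 ≡ 238^2 = 56644 ≡ 478 (mod 851)
9^64 ≡ 478^2 = 228484 ≡ 416 (mod 851)
9^128 ≡ 416^2 = 173056 ≡ 303 (mod 851)
9^256 ≡ 303^2 = 91809 ≡ 752 (mod 851)
9^512 ≡ 752^2 = 565504 ≡ 440 (mod 851)
850 = 512 + 256 + 64 + 16 + 2 in binary powers of 2.
So 9^850 ≡ 440 · 752 · 416 · 238 · 81 ≡ 752 (mod 851).
Since 752 ≠ 1, base 9 is a Fermat witness: 851 is composite.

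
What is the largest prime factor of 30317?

30317 = 7 · 4331
4331 = 61 · 71
71 is prime.
So 30317 = 7 · 61 · 71; the largest prime factor is 71.

71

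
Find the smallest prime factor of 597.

597 is odd.
Digit sum 21, divisible by 3.

3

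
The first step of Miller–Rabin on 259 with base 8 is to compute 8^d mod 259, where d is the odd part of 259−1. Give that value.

43

259 − 1 = 258 = 2^1 · 129, so d = 129.
8^1 ≡ 8 (mod 259)
8^2 ≡ 8^2 = 64 ≡ 64 (mod 259)
8^4 ≡ 64^2 = 4096 ≡ 211 (mod 259)
8^8 ≡ 211^2 = 44521 ≡ 232 (mod 259)
8^16 ≡ 232^2 = 53824 ≡ 211 (mod 259)
8^32 ≡ 211^2 = 44521 ≡ 232 (mod 259)
8^64 ≡ 232^2 = 53824 ≡ 211 (mod 259)
8^128 ≡ 211^2 = 44521 ≡ 232 (mod 259)
129 = 128 + 1 in binary powers of 2.
So 8^129 ≡ 232 · 8 ≡ 43 (mod 259).
Squaring chain: 43; never reaches −1, so base 8 is a Miller–Rabin witness that 259 is composite.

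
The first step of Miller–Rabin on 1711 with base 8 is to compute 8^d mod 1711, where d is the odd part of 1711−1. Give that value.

1711 − 1 = 1710 = 2^1 · 855, so d = 855.
8^1 ≡ 8 (mod 1711)
8^2 ≡ 8^2 = 64 ≡ 64 (mod 1711)
8^4 ≡ 64^2 = 4096 ≡ 674 (mod 1711)
8^8 ≡ 674^2 = 454276 ≡ 861 (mod 1711)
8^16 ≡ 861^2 = 741321 ≡ 458 (mod 1711)
8^32 ≡ 458^2 = 209764 ≡ 1022 (mod 1711)
8^64 ≡ 1022^2 = 1044484 ≡ 774 (mod 1711)
8^128 ≡ 774^2 = 599076 ≡ 226 (mod 1711)
8^256 ≡ 226^2 = 51076 ≡ 1457 (mod 1711)
8^512 ≡ 1457^2 = 2122849 ≡ 1209 (mod 1711)
855 = 512 + 256 + 64 + 16 + 4 + 2 + 1 in binary powers of 2.
So 8^855 ≡ 1209 · 1457 · 774 · 458 · 674 · 64 · 8 ≡ 50 (mod 1711).
Squaring chain: 50; never reaches −1, so base 8 is a Miller–Rabin witness that 1711 is composite.

50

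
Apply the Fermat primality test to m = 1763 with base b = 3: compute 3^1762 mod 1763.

583

3^1 ≡ 3 (mod 1763)
3^2 ≡ 3^2 = 9 ≡ 9 (mod 1763)
3^4 ≡ 9^2 = 81 ≡ 81 (mod 1763)
3^8 ≡ 81^2 = 6561 ≡ 1272 (mod 1763)
3^16 ≡ 1272^2 = 1617984 ≡ 1313 (mod 1763)
3^32 ≡ 1313^2 = 1723969 ≡ 1518 (mod 1763)
3^64 ≡ 1518^2 = 2304324 ≡ 83 (mod 1763)
3^128 ≡ 83^2 = 6889 ≡ 1600 (mod 1763)
3^256 ≡ 1600^2 = 2560000 ≡ 124 (mod 1763)
3^512 ≡ 124^2 = 15376 ≡ 1272 (mod 1763)
3^1024 ≡ 1272^2 = 1617984 ≡ 1313 (mod 1763)
1762 = 1024 + 512 + 128 + 64 + 32 + 2 in binary powers of 2.
So 3^1762 ≡ 1313 · 1272 · 1600 · 83 · 1518 · 9 ≡ 583 (mod 1763).
Since 583 ≠ 1, base 3 is a Fermat witness: 1763 is composite.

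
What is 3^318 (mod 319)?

3^1 ≡ 3 (mod 319)
3^2 ≡ 3^2 = 9 ≡ 9 (mod 319)
3^4 ≡ 9^2 = 81 ≡ 81 (mod 319)
3^8 ≡ 81^2 = 6561 ≡ 181 (mod 319)
3^16 ≡ 181^2 = 32761 ≡ 223 (mod 319)
3^32 ≡ 223^2 = 49729 ≡ 284 (mod 319)
3^64 ≡ 284^2 = 80656 ≡ 268 (mod 319)
3^128 ≡ 268^2 = 71824 ≡ 49 (mod 319)
3^256 ≡ 49^2 = 2401 ≡ 168 (mod 319)
318 = 256 + 32 + 16 + 8 + 4 + 2 in binary powers of 2.
So 3^318 ≡ 168 · 284 · 223 · 181 · 81 · 9 ≡ 5 (mod 319).
Since 5 ≠ 1, base 3 is a Fermat witness: 319 is composite.

5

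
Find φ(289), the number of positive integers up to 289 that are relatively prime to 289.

Factor: 289 = 17^2.
φ(289) = 17^1·(17−1) = 272.

272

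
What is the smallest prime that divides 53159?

53159 is odd.
Digit sum 23, not divisible by 3.
Ends in 9: not divisible by 5.
7: 53159 = 7·7594 + 1
11: 53159 = 11·4832 + 7
13: 53159 = 13·4089 + 2
17: 53159 = 17·3127

17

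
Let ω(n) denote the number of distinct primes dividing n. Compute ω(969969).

969969 = 3 · 323323
323323 = 7 · 46189
46189 = 11 · 4199
4199 = 13 · 323
323 = 17 · 19
969969 = 3 · 7 · 11 · 13 · 17 · 19, which has 6 distinct prime factors.

6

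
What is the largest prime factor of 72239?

72239 = 29 · 2491
2491 = 47 · 53
53 is prime.
So 72239 = 29 · 47 · 53; the largest prime factor is 53.

53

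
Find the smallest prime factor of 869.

11

869 is odd.
Digit sum 23, not divisible by 3.
Ends in 9: not divisible by 5.
7: 869 = 7·124 + 1
11: 869 = 11·79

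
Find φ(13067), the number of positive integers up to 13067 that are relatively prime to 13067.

12816

Factor: 13067 = 73 · 179.
φ(13067) = (73−1) · (179−1) = 72 · 178 = 12816.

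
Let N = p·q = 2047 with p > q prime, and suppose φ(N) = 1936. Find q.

φ(n) = (p−1)(q−1) = n − (p+q) + 1, so p + q = 2047 − 1936 + 1 = 112.
p and q are the roots of t² − 112t + 2047 = 0.
Discriminant: 112² − 4·2047 = 12544 − 8188 = 4356; √4356 = 66.
q = (112 − 66)/2 = 23, p = (112 + 66)/2 = 89.
Check: 23 · 89 = 2047.

23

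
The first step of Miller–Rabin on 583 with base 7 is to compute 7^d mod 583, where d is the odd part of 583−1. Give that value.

271

583 − 1 = 582 = 2^1 · 291, so d = 291.
7^1 ≡ 7 (mod 583)
7^2 ≡ 7^2 = 49 ≡ 49 (mod 583)
7^4 ≡ 49^2 = 2401 ≡ 69 (mod 583)
7^8 ≡ 69^2 = 4761 ≡ 97 (mod 583)
7^16 ≡ 97^2 = 9409 ≡ 81 (mod 583)
7^32 ≡ 81^2 = 6561 ≡ 148 (mod 583)
7^64 ≡ 148^2 = 21904 ≡ 333 (mod 583)
7^128 ≡ 333^2 = 110889 ≡ 119 (mod 583)
7^256 ≡ 119^2 = 14161 ≡ 169 (mod 583)
291 = 256 + 32 + 2 + 1 in binary powers of 2.
So 7^291 ≡ 169 · 148 · 49 · 7 ≡ 271 (mod 583).
Squaring chain: 271; never reaches −1, so base 7 is a Miller–Rabin witness that 583 is composite.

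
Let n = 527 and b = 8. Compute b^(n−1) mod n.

225

8^1 ≡ 8 (mod 527)
8^2 ≡ 8^2 = 64 ≡ 64 (mod 527)
8^4 ≡ 64^2 = 4096 ≡ 407 (mod 527)
8^8 ≡ 407^2 = 165649 ≡ 171 (mod 527)
8^16 ≡ 171^2 = 29241 ≡ 256 (mod 527)
8^32 ≡ 256^2 = 65536 ≡ 188 (mod 527)
8^64 ≡ 188^2 = 35344 ≡ 35 (mod 527)
8^128 ≡ 35^2 = 1225 ≡ 171 (mod 527)
8^256 ≡ 171^2 = 29241 ≡ 256 (mod 527)
8^512 ≡ 256^2 = 65536 ≡ 188 (mod 527)
526 = 512 + 8 + 4 + 2 in binary powers of 2.
So 8^526 ≡ 188 · 171 · 407 · 64 ≡ 225 (mod 527).
Since 225 ≠ 1, base 8 is a Fermat witness: 527 is composite.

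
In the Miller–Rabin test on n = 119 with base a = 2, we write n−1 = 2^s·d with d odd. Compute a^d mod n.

119 − 1 = 118 = 2^1 · 59, so d = 59.
2^1 ≡ 2 (mod 119)
2^2 ≡ 2^2 = 4 ≡ 4 (mod 119)
2^4 ≡ 4^2 = 16 ≡ 16 (mod 119)
2^8 ≡ 16^2 = 256 ≡ 18 (mod 119)
2^16 ≡ 18^2 = 324 ≡ 86 (mod 119)
2^32 ≡ 86^2 = 7396 ≡ 18 (mod 119)
59 = 32 + 16 + 8 + 2 + 1 in binary powers of 2.
So 2^59 ≡ 18 · 86 · 18 · 4 · 2 ≡ 25 (mod 119).
Squaring chain: 25; never reaches −1, so base 2 is a Miller–Rabin witness that 119 is composite.

25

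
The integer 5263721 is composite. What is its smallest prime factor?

67

5263721 is odd.
Digit sum 26, not divisible by 3.
Ends in 1: not divisible by 5.
7: 5263721 = 7·751960 + 1
11: 5263721 = 11·478520 + 1
13: 5263721 = 13·404901 + 8
17: 5263721 = 17·309630 + 11
19: 5263721 = 19·277037 + 18
23: 5263721 = 23·228857 + 10
29: 5263721 = 29·181507 + 18
31: 5263721 = 31·169797 + 14
37: 5263721 = 37·142262 + 27
41: 5263721 = 41·128383 + 18
43: 5263721 = 43·122412 + 5
47: 5263721 = 47·111994 + 3
53: 5263721 = 53·99315 + 26
59: 5263721 = 59·89215 + 36
61: 5263721 = 61·86290 + 31
67: 5263721 = 67·78563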